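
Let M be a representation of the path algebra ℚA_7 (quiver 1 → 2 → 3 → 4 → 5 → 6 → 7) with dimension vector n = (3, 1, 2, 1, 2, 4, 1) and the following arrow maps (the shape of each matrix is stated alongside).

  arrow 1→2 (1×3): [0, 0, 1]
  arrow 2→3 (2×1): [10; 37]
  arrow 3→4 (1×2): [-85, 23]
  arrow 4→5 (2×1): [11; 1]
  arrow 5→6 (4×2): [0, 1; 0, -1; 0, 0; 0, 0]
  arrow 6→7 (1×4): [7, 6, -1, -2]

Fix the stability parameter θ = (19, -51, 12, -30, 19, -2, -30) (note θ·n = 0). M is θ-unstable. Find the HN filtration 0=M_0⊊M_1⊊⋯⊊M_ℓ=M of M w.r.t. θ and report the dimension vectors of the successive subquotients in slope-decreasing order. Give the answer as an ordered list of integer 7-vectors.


Interval decomposition of M: I[1,1]^2, I[1,7], I[3,3], I[5,5], I[6,6]^3.
HN type (ℓ=6): μ^(1)=19; μ^(2)=12; μ^(3)=-2; μ^(4)=-13/3; μ^(5)=-9; μ^(6)=-16

((2, 0, 0, 0, 1, 0, 0); (0, 0, 1, 0, 0, 0, 0); (0, 0, 0, 0, 0, 3, 0); (0, 0, 0, 0, 1, 1, 1); (0, 0, 1, 1, 0, 0, 0); (1, 1, 0, 0, 0, 0, 0))


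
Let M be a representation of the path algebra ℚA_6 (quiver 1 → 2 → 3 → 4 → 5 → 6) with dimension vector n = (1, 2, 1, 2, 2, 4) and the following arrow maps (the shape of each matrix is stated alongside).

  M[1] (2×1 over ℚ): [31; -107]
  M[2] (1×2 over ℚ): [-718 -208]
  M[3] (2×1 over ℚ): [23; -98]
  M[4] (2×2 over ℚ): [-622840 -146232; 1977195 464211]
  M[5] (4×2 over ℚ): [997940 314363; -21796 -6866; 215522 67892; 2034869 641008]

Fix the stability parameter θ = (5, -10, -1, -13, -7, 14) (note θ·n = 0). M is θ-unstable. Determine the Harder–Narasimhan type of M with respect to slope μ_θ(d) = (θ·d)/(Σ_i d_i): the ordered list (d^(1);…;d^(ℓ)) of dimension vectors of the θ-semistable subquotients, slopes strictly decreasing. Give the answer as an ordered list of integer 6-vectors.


Via rank(M_{q-1}∘⋯∘M_p): M ≅ I[1,6], I[2,2], I[4,4], I[5,6], I[6,6]^2.
μ_θ-semistable layers: μ^(1)=14; μ^(2)=-26/5; μ^(3)=-7; μ^(4)=-10; μ^(5)=-13

((0, 0, 0, 0, 0, 4); (1, 1, 1, 1, 1, 0); (0, 0, 0, 0, 1, 0); (0, 1, 0, 0, 0, 0); (0, 0, 0, 1, 0, 0))


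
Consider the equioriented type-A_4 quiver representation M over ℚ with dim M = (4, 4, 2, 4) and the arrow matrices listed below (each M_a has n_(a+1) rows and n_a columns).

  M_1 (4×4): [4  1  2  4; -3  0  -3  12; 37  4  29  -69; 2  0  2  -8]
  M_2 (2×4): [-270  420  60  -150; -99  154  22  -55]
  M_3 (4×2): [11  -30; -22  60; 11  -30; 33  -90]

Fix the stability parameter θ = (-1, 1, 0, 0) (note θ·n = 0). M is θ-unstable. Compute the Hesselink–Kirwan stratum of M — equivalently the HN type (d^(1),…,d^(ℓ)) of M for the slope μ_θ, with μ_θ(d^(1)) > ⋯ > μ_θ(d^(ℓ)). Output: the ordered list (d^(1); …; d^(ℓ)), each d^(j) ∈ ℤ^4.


Barcode: M ≅ I[1,1], I[1,2]^2, I[1,3], I[2,2], I[3,4], I[4,4]^3. HN layers by μ_θ (4 steps, strictly decreasing):
  μ^(1)=1; μ^(2)=1/2; μ^(3)=0; μ^(4)=-1

((0, 3, 0, 0); (0, 1, 1, 0); (0, 0, 1, 4); (4, 0, 0, 0))


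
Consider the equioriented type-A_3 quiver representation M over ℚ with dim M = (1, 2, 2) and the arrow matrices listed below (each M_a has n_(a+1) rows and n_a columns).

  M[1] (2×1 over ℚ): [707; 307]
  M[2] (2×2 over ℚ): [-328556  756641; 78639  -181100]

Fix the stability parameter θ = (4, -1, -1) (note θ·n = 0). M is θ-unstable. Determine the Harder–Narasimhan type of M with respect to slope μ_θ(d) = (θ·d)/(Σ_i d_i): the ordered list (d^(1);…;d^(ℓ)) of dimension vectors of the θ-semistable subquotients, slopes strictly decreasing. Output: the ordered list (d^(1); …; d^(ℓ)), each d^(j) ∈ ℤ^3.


Barcode: M ≅ I[1,3], I[2,3]. HN layers by μ_θ (2 steps, strictly decreasing):
  μ^(1)=2/3; μ^(2)=-1

((1, 1, 1); (0, 1, 1))


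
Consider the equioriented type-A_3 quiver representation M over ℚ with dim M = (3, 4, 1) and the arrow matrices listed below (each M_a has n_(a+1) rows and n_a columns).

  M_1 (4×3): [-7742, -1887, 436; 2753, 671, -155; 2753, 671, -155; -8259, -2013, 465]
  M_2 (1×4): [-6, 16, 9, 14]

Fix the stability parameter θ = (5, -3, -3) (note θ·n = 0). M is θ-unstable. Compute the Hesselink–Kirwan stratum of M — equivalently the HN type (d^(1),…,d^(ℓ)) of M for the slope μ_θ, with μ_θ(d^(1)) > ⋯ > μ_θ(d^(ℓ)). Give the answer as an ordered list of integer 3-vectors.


Via rank(M_{q-1}∘⋯∘M_p): M ≅ I[1,1], I[1,2], I[1,3], I[2,2]^2.
μ_θ-semistable layers: μ^(1)=5; μ^(2)=1; μ^(3)=-1/3; μ^(4)=-3

((1, 0, 0); (1, 1, 0); (1, 1, 1); (0, 2, 0))


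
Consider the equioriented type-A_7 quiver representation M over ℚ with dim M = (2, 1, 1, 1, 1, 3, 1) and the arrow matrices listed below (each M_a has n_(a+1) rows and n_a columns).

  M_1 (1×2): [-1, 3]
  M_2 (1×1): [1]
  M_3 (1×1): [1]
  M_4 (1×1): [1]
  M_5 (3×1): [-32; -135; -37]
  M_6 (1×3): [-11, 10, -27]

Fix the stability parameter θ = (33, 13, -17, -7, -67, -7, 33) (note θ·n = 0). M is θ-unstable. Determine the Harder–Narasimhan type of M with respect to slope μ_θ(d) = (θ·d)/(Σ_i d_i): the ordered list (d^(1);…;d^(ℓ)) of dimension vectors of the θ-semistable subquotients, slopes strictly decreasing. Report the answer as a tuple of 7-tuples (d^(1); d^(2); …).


Via rank(M_{q-1}∘⋯∘M_p): M ≅ I[1,1], I[1,7], I[6,6]^2.
μ_θ-semistable layers: μ^(1)=33; μ^(2)=-7; μ^(3)=-9

((1, 0, 0, 0, 0, 0, 1); (0, 0, 0, 0, 0, 3, 0); (1, 1, 1, 1, 1, 0, 0))


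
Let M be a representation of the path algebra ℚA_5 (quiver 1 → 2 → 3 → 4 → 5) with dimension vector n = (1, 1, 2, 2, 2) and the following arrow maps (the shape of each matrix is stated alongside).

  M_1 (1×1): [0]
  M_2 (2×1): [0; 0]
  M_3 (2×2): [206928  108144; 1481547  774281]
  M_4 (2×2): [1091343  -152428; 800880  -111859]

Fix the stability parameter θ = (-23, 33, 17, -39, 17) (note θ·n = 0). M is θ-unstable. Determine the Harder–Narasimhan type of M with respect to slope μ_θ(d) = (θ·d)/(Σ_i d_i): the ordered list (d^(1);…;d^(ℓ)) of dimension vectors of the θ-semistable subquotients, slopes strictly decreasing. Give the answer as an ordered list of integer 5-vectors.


Interval decomposition of M: I[1,1], I[2,2], I[3,3], I[3,5], I[4,5].
HN type (ℓ=5): μ^(1)=33; μ^(2)=17; μ^(3)=-11; μ^(4)=-23; μ^(5)=-39

((0, 1, 0, 0, 0); (0, 0, 1, 0, 2); (0, 0, 1, 1, 0); (1, 0, 0, 0, 0); (0, 0, 0, 1, 0))


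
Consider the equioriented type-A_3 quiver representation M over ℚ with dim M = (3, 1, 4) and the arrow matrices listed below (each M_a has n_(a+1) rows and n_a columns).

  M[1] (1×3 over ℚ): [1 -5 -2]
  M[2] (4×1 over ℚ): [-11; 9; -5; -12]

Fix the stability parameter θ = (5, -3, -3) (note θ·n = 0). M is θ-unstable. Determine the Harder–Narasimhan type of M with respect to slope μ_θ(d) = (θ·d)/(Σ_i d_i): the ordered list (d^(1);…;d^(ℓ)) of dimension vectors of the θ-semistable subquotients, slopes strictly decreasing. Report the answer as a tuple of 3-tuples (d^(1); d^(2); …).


Barcode: M ≅ I[1,1]^2, I[1,3], I[3,3]^3. HN layers by μ_θ (3 steps, strictly decreasing):
  μ^(1)=5; μ^(2)=-1/3; μ^(3)=-3

((2, 0, 0); (1, 1, 1); (0, 0, 3))


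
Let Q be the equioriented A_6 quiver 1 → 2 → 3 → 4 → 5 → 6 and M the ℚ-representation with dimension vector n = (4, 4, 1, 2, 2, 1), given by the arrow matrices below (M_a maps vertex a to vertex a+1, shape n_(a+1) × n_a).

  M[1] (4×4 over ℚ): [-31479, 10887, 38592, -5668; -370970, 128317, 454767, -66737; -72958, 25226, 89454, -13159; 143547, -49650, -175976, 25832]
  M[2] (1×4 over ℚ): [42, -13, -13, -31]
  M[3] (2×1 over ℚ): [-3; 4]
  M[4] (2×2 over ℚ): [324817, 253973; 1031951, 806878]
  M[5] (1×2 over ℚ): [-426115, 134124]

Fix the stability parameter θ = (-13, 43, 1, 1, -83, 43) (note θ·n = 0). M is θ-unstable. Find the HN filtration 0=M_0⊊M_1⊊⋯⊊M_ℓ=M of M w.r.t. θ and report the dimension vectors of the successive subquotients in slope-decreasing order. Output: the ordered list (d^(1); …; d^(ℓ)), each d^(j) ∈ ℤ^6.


Via rank(M_{q-1}∘⋯∘M_p): M ≅ I[1,2]^3, I[1,6], I[4,5].
μ_θ-semistable layers: μ^(1)=43; μ^(2)=-19/2; μ^(3)=-13; μ^(4)=-41

((0, 3, 0, 0, 0, 1); (0, 1, 1, 1, 1, 0); (4, 0, 0, 0, 0, 0); (0, 0, 0, 1, 1, 0))


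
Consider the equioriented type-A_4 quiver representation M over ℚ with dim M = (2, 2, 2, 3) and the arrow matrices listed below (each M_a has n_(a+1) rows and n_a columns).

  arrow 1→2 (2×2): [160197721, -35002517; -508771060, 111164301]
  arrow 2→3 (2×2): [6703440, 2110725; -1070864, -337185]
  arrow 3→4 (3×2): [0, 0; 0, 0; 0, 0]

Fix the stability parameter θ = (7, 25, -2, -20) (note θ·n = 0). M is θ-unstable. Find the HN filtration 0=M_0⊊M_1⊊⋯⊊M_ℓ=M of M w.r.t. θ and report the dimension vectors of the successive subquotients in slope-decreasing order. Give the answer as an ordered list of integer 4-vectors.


Barcode: M ≅ I[1,2], I[1,3], I[3,3], I[4,4]^3. HN layers by μ_θ (5 steps, strictly decreasing):
  μ^(1)=25; μ^(2)=23/2; μ^(3)=7; μ^(4)=-2; μ^(5)=-20

((0, 1, 0, 0); (0, 1, 1, 0); (2, 0, 0, 0); (0, 0, 1, 0); (0, 0, 0, 3))


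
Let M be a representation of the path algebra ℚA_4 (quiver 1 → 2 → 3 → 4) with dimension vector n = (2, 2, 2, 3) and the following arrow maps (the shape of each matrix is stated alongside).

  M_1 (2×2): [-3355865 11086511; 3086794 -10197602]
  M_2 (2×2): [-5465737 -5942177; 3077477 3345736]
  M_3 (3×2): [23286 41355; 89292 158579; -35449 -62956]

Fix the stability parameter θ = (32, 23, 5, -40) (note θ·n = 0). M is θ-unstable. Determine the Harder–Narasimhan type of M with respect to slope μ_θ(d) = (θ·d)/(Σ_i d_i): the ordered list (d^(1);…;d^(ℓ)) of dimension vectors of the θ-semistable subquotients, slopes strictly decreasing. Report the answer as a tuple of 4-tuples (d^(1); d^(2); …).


Via rank(M_{q-1}∘⋯∘M_p): M ≅ I[1,4]^2, I[4,4].
μ_θ-semistable layers: μ^(1)=5; μ^(2)=-40

((2, 2, 2, 2); (0, 0, 0, 1))


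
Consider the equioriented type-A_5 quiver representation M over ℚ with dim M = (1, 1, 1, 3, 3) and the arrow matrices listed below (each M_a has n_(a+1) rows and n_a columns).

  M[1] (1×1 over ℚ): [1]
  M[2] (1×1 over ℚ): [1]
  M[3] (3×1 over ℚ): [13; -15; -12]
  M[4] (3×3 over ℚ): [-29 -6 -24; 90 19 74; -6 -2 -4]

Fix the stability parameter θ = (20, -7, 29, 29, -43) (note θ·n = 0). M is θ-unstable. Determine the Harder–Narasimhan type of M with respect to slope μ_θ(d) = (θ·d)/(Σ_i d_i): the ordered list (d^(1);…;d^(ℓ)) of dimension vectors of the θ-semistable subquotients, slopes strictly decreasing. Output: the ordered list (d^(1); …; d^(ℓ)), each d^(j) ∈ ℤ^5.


Interval decomposition of M: I[1,5], I[4,4], I[4,5], I[5,5].
HN type (ℓ=4): μ^(1)=29; μ^(2)=28/5; μ^(3)=-7; μ^(4)=-43

((0, 0, 0, 1, 0); (1, 1, 1, 1, 1); (0, 0, 0, 1, 1); (0, 0, 0, 0, 1))


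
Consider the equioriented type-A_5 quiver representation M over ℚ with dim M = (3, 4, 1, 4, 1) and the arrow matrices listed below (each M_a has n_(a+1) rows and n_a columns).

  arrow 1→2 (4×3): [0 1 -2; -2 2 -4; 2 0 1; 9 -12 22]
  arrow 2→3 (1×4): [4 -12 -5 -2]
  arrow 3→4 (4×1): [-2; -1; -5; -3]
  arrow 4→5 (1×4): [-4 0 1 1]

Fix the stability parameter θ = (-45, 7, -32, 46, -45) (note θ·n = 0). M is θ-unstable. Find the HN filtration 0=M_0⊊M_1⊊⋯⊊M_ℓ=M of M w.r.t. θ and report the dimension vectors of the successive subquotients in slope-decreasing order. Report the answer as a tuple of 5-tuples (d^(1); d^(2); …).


Via rank(M_{q-1}∘⋯∘M_p): M ≅ I[1,2]^2, I[1,4], I[2,2], I[4,4]^2, I[4,5].
μ_θ-semistable layers: μ^(1)=46; μ^(2)=7; μ^(3)=1/2; μ^(4)=-25/2; μ^(5)=-45

((0, 0, 0, 3, 0); (0, 3, 0, 0, 0); (0, 0, 0, 1, 1); (0, 1, 1, 0, 0); (3, 0, 0, 0, 0))


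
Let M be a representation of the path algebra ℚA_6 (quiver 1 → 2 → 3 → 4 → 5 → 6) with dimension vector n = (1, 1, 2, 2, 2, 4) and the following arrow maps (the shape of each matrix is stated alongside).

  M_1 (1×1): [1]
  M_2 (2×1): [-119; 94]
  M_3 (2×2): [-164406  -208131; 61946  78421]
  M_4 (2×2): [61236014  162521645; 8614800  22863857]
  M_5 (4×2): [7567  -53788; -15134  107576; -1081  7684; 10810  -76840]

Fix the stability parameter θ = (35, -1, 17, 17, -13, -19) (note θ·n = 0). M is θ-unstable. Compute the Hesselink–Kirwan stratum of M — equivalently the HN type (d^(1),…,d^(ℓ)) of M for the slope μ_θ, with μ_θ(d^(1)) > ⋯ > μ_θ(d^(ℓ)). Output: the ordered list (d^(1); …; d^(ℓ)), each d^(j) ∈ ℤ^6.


Via rank(M_{q-1}∘⋯∘M_p): M ≅ I[1,3], I[3,6], I[4,5], I[6,6]^3.
μ_θ-semistable layers: μ^(1)=17; μ^(2)=2; μ^(3)=1/2; μ^(4)=-19

((1, 1, 1, 0, 0, 0); (0, 0, 0, 1, 1, 0); (0, 0, 1, 1, 1, 1); (0, 0, 0, 0, 0, 3))


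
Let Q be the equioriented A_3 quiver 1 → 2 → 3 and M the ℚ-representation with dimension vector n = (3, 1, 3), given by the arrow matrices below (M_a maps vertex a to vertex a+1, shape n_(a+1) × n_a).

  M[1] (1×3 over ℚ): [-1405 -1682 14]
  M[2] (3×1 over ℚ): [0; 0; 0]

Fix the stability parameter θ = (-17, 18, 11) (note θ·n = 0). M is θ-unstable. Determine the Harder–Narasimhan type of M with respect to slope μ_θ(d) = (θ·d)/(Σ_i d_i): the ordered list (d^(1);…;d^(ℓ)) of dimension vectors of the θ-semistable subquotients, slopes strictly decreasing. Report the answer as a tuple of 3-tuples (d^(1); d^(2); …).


Barcode: M ≅ I[1,1]^2, I[1,2], I[3,3]^3. HN layers by μ_θ (3 steps, strictly decreasing):
  μ^(1)=18; μ^(2)=11; μ^(3)=-17

((0, 1, 0); (0, 0, 3); (3, 0, 0))


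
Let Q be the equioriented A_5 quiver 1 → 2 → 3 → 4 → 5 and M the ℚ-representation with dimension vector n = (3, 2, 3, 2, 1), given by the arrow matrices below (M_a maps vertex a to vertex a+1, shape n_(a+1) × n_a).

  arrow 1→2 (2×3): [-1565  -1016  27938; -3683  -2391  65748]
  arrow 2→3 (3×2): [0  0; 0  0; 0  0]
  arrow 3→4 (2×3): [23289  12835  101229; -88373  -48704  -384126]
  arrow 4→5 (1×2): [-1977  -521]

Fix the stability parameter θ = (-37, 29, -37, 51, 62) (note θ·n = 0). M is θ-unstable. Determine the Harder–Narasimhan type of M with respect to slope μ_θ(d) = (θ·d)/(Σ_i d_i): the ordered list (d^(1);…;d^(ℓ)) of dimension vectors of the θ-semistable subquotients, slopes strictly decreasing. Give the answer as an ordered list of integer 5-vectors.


Interval decomposition of M: I[1,1], I[1,2]^2, I[3,3], I[3,4], I[3,5].
HN type (ℓ=4): μ^(1)=62; μ^(2)=51; μ^(3)=29; μ^(4)=-37

((0, 0, 0, 0, 1); (0, 0, 0, 2, 0); (0, 2, 0, 0, 0); (3, 0, 3, 0, 0))


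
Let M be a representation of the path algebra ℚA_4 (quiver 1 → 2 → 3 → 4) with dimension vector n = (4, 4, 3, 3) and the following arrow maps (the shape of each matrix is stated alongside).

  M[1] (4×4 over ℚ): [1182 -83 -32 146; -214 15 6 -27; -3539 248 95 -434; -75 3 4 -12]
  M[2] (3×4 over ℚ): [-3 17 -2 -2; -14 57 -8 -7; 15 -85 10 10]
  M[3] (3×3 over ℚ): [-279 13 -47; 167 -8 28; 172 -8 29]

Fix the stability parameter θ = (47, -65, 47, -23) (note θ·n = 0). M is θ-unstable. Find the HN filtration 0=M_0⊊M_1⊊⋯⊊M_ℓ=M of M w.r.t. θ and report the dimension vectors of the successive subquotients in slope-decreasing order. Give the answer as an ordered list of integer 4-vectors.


Via rank(M_{q-1}∘⋯∘M_p): M ≅ I[1,2]^2, I[1,4]^2, I[3,4].
μ_θ-semistable layers: μ^(1)=12; μ^(2)=-9

((0, 0, 3, 3); (4, 4, 0, 0))


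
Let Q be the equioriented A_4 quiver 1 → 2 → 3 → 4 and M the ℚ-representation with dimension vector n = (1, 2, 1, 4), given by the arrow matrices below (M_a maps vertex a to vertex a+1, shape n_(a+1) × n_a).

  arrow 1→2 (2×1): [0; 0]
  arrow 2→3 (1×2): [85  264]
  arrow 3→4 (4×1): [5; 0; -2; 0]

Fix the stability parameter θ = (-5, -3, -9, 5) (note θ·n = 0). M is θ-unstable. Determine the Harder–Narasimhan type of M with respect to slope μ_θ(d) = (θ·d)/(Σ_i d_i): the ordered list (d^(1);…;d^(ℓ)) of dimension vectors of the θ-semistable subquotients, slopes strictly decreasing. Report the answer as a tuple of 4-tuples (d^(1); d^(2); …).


Via rank(M_{q-1}∘⋯∘M_p): M ≅ I[1,1], I[2,2], I[2,4], I[4,4]^3.
μ_θ-semistable layers: μ^(1)=5; μ^(2)=-3; μ^(3)=-5; μ^(4)=-6

((0, 0, 0, 4); (0, 1, 0, 0); (1, 0, 0, 0); (0, 1, 1, 0))


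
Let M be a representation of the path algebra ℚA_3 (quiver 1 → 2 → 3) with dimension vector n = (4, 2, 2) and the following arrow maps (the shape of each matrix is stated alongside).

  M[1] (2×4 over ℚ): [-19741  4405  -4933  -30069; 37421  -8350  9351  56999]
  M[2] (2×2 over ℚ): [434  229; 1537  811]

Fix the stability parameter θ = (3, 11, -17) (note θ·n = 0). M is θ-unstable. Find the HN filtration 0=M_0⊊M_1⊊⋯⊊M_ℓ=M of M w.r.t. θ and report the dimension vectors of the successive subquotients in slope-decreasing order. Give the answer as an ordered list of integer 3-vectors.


Barcode: M ≅ I[1,1]^2, I[1,3]^2. HN layers by μ_θ (2 steps, strictly decreasing):
  μ^(1)=3; μ^(2)=-1

((2, 0, 0); (2, 2, 2))


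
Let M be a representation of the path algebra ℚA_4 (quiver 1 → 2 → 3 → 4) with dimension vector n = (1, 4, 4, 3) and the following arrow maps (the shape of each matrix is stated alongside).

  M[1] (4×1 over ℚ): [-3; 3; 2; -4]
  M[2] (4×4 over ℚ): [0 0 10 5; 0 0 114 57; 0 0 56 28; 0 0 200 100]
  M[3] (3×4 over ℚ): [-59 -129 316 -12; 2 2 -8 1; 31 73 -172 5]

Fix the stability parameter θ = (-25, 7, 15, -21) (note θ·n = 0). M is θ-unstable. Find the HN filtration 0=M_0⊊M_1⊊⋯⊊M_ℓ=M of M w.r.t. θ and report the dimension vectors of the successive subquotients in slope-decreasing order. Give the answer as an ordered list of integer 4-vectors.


Via rank(M_{q-1}∘⋯∘M_p): M ≅ I[1,2], I[2,2]^2, I[2,3], I[3,3], I[3,4]^2, I[4,4].
μ_θ-semistable layers: μ^(1)=15; μ^(2)=7; μ^(3)=-3; μ^(4)=-21; μ^(5)=-25

((0, 0, 2, 0); (0, 4, 0, 0); (0, 0, 2, 2); (0, 0, 0, 1); (1, 0, 0, 0))


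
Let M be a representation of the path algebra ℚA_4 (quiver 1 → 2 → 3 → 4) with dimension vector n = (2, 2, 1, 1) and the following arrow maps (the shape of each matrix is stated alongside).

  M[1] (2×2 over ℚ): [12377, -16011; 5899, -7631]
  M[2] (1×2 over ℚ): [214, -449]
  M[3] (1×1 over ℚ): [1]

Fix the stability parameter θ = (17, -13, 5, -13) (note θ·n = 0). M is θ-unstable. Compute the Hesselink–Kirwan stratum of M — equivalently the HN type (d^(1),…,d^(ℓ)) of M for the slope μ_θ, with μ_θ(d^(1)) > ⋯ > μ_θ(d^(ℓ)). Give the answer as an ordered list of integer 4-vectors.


Barcode: M ≅ I[1,2], I[1,4]. HN layers by μ_θ (2 steps, strictly decreasing):
  μ^(1)=2; μ^(2)=-1

((1, 1, 0, 0); (1, 1, 1, 1))


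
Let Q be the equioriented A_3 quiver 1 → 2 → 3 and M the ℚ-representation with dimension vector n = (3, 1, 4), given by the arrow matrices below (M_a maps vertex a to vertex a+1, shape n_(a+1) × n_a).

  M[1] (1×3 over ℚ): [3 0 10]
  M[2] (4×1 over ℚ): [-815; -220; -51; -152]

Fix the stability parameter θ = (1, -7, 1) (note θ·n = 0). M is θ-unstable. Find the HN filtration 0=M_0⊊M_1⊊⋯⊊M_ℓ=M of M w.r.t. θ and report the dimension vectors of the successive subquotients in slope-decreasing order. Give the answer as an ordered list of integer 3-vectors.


Via rank(M_{q-1}∘⋯∘M_p): M ≅ I[1,1]^2, I[1,3], I[3,3]^3.
μ_θ-semistable layers: μ^(1)=1; μ^(2)=-3

((2, 0, 4); (1, 1, 0))


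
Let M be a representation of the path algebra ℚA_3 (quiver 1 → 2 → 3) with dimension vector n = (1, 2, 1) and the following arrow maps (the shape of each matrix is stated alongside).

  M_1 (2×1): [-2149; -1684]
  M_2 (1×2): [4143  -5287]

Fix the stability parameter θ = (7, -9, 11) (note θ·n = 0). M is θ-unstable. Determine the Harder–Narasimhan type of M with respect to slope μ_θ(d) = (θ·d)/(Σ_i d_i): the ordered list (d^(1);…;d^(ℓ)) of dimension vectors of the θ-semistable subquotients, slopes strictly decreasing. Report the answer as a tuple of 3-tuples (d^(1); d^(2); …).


Barcode: M ≅ I[1,3], I[2,2]. HN layers by μ_θ (3 steps, strictly decreasing):
  μ^(1)=11; μ^(2)=-1; μ^(3)=-9

((0, 0, 1); (1, 1, 0); (0, 1, 0))


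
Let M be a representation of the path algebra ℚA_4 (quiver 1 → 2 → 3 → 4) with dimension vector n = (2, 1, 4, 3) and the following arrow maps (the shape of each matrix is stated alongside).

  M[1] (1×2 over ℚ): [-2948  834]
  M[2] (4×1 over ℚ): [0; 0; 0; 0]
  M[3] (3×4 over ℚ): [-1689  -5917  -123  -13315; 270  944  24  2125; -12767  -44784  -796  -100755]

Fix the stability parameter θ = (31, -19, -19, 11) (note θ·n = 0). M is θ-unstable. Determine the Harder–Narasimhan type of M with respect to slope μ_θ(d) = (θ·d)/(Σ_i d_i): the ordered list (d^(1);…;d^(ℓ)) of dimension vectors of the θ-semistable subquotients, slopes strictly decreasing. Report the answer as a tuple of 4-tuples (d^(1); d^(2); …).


Interval decomposition of M: I[1,1], I[1,2], I[3,3], I[3,4]^3.
HN type (ℓ=4): μ^(1)=31; μ^(2)=11; μ^(3)=6; μ^(4)=-19

((1, 0, 0, 0); (0, 0, 0, 3); (1, 1, 0, 0); (0, 0, 4, 0))


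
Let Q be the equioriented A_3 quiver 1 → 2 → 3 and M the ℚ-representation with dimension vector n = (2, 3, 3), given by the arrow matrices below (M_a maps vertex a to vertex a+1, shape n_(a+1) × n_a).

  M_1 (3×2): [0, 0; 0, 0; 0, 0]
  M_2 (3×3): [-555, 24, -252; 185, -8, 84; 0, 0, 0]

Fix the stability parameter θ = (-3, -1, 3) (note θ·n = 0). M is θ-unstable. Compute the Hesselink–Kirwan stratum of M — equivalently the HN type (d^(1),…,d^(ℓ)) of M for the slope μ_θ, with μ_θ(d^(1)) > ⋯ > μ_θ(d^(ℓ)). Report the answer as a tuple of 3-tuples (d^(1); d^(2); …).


Barcode: M ≅ I[1,1]^2, I[2,2]^2, I[2,3], I[3,3]^2. HN layers by μ_θ (3 steps, strictly decreasing):
  μ^(1)=3; μ^(2)=-1; μ^(3)=-3

((0, 0, 3); (0, 3, 0); (2, 0, 0))


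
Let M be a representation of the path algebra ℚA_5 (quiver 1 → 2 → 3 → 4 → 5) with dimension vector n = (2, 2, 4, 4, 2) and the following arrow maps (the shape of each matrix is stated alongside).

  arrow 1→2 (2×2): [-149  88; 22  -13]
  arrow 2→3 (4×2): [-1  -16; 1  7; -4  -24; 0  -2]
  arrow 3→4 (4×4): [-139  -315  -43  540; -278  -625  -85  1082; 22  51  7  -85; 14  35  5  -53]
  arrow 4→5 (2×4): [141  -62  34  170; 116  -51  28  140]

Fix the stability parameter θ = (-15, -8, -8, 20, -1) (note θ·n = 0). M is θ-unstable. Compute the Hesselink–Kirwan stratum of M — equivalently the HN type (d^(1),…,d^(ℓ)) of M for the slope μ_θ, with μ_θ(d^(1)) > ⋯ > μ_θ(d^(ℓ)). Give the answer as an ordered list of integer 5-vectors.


Via rank(M_{q-1}∘⋯∘M_p): M ≅ I[1,5]^2, I[3,4]^2.
μ_θ-semistable layers: μ^(1)=20; μ^(2)=19/2; μ^(3)=-8; μ^(4)=-15

((0, 0, 0, 2, 0); (0, 0, 0, 2, 2); (0, 2, 4, 0, 0); (2, 0, 0, 0, 0))


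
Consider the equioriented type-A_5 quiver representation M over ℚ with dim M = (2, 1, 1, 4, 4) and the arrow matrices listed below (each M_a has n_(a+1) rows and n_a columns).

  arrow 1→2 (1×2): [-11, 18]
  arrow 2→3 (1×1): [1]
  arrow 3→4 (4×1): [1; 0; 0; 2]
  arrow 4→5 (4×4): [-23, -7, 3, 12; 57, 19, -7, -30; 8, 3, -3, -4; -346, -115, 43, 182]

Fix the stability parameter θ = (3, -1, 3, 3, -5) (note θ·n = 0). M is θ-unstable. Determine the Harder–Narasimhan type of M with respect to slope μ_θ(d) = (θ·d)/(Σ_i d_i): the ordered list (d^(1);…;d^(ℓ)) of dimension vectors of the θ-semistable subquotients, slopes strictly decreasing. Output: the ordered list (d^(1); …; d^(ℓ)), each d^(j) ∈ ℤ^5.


Barcode: M ≅ I[1,1], I[1,5], I[4,4], I[4,5]^2, I[5,5]. HN layers by μ_θ (4 steps, strictly decreasing):
  μ^(1)=3; μ^(2)=3/5; μ^(3)=-1; μ^(4)=-5

((1, 0, 0, 1, 0); (1, 1, 1, 1, 1); (0, 0, 0, 2, 2); (0, 0, 0, 0, 1))


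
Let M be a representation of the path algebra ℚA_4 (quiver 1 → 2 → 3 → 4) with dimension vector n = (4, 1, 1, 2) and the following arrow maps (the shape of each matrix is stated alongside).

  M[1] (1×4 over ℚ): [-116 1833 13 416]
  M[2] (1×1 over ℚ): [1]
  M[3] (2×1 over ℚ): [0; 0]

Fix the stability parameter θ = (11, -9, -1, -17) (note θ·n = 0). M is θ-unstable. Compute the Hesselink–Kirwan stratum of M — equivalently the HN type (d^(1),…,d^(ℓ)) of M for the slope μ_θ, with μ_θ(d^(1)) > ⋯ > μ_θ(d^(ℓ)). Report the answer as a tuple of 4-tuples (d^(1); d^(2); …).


Barcode: M ≅ I[1,1]^3, I[1,3], I[4,4]^2. HN layers by μ_θ (3 steps, strictly decreasing):
  μ^(1)=11; μ^(2)=1/3; μ^(3)=-17

((3, 0, 0, 0); (1, 1, 1, 0); (0, 0, 0, 2))


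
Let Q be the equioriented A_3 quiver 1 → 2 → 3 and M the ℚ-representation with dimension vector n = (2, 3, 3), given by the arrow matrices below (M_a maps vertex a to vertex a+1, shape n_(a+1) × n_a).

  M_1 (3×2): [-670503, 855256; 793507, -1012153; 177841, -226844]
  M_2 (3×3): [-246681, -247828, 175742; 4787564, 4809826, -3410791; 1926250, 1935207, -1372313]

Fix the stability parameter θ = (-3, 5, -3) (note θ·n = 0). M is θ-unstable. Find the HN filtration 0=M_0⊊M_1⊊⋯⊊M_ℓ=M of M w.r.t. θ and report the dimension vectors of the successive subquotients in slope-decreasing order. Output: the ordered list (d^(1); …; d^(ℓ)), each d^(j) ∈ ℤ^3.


Via rank(M_{q-1}∘⋯∘M_p): M ≅ I[1,3]^2, I[2,3].
μ_θ-semistable layers: μ^(1)=1; μ^(2)=-3

((0, 3, 3); (2, 0, 0))


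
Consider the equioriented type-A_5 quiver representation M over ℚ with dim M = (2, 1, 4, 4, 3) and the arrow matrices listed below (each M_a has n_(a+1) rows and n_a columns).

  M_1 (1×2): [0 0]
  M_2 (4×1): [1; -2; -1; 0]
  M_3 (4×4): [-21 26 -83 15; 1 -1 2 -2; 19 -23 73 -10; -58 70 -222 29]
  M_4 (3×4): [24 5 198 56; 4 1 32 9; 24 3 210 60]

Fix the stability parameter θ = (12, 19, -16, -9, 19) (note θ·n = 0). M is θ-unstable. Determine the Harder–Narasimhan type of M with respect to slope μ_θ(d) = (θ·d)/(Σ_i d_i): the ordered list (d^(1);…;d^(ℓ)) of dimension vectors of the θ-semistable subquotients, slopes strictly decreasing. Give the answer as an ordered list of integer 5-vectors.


Via rank(M_{q-1}∘⋯∘M_p): M ≅ I[1,1]^2, I[2,5], I[3,4]^2, I[3,5], I[5,5].
μ_θ-semistable layers: μ^(1)=19; μ^(2)=12; μ^(3)=-2; μ^(4)=-9; μ^(5)=-16

((0, 0, 0, 0, 3); (2, 0, 0, 0, 0); (0, 1, 1, 1, 0); (0, 0, 0, 3, 0); (0, 0, 3, 0, 0))


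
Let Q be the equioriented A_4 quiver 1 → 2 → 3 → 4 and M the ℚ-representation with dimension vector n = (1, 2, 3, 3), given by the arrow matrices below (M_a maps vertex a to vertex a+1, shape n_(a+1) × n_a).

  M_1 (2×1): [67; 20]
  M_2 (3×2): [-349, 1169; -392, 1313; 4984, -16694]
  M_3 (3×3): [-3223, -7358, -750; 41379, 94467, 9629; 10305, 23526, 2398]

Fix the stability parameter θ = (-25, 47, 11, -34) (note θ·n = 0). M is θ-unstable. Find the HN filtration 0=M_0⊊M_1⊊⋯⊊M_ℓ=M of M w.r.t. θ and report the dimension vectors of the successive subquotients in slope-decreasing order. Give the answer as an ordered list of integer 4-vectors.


Interval decomposition of M: I[1,4], I[2,4], I[3,3], I[4,4].
HN type (ℓ=4): μ^(1)=11; μ^(2)=8; μ^(3)=-25; μ^(4)=-34

((0, 0, 1, 0); (0, 2, 2, 2); (1, 0, 0, 0); (0, 0, 0, 1))


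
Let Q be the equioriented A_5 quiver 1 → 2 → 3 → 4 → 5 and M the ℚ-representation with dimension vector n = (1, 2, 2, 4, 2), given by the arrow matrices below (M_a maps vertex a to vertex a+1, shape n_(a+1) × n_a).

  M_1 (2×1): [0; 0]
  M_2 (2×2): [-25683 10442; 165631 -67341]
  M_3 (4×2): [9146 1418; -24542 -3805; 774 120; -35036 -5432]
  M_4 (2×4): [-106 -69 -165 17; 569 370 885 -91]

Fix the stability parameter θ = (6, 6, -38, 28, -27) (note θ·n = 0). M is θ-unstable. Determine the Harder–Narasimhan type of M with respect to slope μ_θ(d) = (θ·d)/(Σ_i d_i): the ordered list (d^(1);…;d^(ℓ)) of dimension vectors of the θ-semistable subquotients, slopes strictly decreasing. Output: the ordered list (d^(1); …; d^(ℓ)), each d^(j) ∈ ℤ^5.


Barcode: M ≅ I[1,1], I[2,4], I[2,5], I[4,4], I[4,5]. HN layers by μ_θ (4 steps, strictly decreasing):
  μ^(1)=28; μ^(2)=6; μ^(3)=1/2; μ^(4)=-16

((0, 0, 0, 2, 0); (1, 0, 0, 0, 0); (0, 0, 0, 2, 2); (0, 2, 2, 0, 0))


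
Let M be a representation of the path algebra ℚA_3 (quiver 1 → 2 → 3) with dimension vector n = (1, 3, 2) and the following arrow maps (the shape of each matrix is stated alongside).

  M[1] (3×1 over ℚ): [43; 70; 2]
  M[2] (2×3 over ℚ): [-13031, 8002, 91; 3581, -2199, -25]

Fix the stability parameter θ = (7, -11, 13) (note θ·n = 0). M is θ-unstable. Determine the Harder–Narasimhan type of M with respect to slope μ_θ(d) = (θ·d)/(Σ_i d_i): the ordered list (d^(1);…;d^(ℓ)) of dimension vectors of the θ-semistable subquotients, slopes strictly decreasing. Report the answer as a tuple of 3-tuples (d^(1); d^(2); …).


Interval decomposition of M: I[1,3], I[2,2], I[2,3].
HN type (ℓ=3): μ^(1)=13; μ^(2)=-2; μ^(3)=-11

((0, 0, 2); (1, 1, 0); (0, 2, 0))


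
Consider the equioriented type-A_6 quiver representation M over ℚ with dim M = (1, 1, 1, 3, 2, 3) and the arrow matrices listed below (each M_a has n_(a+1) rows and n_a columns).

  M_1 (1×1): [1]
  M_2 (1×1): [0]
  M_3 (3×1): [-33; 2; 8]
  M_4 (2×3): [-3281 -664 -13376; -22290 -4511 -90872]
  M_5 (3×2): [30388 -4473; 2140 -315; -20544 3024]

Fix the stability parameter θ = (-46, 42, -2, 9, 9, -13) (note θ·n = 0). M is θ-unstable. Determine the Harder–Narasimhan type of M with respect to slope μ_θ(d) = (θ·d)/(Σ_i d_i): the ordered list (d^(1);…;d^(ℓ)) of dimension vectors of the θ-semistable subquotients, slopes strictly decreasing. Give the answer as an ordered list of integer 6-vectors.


Interval decomposition of M: I[1,2], I[3,5], I[4,4], I[4,6], I[6,6]^2.
HN type (ℓ=6): μ^(1)=42; μ^(2)=9; μ^(3)=5/3; μ^(4)=-2; μ^(5)=-13; μ^(6)=-46

((0, 1, 0, 0, 0, 0); (0, 0, 0, 2, 1, 0); (0, 0, 0, 1, 1, 1); (0, 0, 1, 0, 0, 0); (0, 0, 0, 0, 0, 2); (1, 0, 0, 0, 0, 0))


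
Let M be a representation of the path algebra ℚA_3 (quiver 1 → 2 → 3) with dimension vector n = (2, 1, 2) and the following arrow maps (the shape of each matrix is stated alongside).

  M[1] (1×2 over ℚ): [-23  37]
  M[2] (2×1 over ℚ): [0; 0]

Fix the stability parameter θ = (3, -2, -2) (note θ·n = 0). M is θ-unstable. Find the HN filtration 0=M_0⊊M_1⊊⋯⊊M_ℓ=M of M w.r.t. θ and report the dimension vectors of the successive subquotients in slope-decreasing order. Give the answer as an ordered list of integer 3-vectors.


Interval decomposition of M: I[1,1], I[1,2], I[3,3]^2.
HN type (ℓ=3): μ^(1)=3; μ^(2)=1/2; μ^(3)=-2

((1, 0, 0); (1, 1, 0); (0, 0, 2))


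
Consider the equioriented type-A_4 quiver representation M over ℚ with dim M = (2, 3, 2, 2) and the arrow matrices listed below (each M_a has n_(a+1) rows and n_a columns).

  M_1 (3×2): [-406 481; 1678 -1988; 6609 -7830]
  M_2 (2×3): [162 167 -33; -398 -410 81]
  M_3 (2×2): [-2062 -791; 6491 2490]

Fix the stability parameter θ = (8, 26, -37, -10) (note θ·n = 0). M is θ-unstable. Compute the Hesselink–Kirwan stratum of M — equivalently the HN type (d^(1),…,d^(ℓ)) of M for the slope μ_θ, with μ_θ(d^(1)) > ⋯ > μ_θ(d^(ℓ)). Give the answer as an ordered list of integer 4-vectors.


Interval decomposition of M: I[1,4]^2, I[2,2].
HN type (ℓ=2): μ^(1)=26; μ^(2)=-13/4

((0, 1, 0, 0); (2, 2, 2, 2))


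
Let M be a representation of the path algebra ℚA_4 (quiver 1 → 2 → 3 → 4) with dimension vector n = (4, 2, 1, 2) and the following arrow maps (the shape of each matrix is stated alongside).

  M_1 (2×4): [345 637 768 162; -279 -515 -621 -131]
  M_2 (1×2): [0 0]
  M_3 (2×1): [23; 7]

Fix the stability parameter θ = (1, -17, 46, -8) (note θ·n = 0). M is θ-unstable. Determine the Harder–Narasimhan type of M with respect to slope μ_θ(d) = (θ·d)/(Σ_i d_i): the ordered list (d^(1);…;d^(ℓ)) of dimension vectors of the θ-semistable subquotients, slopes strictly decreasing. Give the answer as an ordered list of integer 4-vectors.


Barcode: M ≅ I[1,1]^2, I[1,2]^2, I[3,4], I[4,4]. HN layers by μ_θ (3 steps, strictly decreasing):
  μ^(1)=19; μ^(2)=1; μ^(3)=-8

((0, 0, 1, 1); (2, 0, 0, 0); (2, 2, 0, 1))


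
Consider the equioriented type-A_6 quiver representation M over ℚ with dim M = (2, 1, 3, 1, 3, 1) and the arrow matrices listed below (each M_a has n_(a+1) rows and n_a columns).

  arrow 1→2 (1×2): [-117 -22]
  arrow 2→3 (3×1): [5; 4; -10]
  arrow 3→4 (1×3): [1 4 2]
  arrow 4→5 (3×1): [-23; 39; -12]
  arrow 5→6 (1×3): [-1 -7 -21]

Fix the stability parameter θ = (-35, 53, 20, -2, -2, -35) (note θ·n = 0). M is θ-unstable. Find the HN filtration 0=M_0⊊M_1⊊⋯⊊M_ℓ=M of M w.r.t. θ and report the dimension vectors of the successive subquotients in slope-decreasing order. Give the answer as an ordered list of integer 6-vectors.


Via rank(M_{q-1}∘⋯∘M_p): M ≅ I[1,1], I[1,6], I[3,3]^2, I[5,5]^2.
μ_θ-semistable layers: μ^(1)=20; μ^(2)=34/5; μ^(3)=-2; μ^(4)=-35

((0, 0, 2, 0, 0, 0); (0, 1, 1, 1, 1, 1); (0, 0, 0, 0, 2, 0); (2, 0, 0, 0, 0, 0))


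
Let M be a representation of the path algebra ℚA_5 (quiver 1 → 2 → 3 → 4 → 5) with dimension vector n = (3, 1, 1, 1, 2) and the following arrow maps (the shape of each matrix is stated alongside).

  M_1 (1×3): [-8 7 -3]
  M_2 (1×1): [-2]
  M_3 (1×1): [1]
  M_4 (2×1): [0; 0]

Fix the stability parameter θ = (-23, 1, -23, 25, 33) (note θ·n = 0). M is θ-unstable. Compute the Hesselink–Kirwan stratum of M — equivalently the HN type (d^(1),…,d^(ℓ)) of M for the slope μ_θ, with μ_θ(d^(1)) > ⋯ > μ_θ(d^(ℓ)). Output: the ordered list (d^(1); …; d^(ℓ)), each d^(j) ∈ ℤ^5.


Barcode: M ≅ I[1,1]^2, I[1,4], I[5,5]^2. HN layers by μ_θ (4 steps, strictly decreasing):
  μ^(1)=33; μ^(2)=25; μ^(3)=-11; μ^(4)=-23

((0, 0, 0, 0, 2); (0, 0, 0, 1, 0); (0, 1, 1, 0, 0); (3, 0, 0, 0, 0))


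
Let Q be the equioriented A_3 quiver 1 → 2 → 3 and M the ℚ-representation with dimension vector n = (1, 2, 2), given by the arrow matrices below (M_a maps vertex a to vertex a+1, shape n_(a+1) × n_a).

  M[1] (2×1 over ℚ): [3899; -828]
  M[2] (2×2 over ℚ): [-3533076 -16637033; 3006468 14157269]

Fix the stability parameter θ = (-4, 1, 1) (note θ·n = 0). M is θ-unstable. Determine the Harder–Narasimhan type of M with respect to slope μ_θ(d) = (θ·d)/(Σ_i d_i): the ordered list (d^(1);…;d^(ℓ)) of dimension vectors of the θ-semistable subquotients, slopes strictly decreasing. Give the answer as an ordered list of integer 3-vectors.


Barcode: M ≅ I[1,2], I[2,3], I[3,3]. HN layers by μ_θ (2 steps, strictly decreasing):
  μ^(1)=1; μ^(2)=-4

((0, 2, 2); (1, 0, 0))


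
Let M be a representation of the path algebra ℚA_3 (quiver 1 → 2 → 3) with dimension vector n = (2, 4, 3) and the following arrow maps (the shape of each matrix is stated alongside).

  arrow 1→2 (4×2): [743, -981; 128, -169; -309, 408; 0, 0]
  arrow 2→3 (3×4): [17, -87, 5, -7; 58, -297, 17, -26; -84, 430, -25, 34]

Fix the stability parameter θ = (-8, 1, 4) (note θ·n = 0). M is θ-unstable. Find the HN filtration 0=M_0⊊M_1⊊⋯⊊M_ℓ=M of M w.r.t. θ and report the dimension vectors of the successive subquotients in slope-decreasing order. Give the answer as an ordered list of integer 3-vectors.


Via rank(M_{q-1}∘⋯∘M_p): M ≅ I[1,3]^2, I[2,2], I[2,3].
μ_θ-semistable layers: μ^(1)=4; μ^(2)=1; μ^(3)=-8

((0, 0, 3); (0, 4, 0); (2, 0, 0))


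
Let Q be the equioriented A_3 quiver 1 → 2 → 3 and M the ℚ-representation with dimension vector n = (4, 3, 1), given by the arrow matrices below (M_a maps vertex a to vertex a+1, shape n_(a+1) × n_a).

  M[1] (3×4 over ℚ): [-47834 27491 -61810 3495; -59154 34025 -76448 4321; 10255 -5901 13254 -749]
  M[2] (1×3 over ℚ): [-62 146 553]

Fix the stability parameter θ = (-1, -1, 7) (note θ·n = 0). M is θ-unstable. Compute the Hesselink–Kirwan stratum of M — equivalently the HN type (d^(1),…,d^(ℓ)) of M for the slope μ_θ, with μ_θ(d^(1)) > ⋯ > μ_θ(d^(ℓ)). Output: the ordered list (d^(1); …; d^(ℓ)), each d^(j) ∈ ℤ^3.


Interval decomposition of M: I[1,1], I[1,2]^2, I[1,3].
HN type (ℓ=2): μ^(1)=7; μ^(2)=-1

((0, 0, 1); (4, 3, 0))


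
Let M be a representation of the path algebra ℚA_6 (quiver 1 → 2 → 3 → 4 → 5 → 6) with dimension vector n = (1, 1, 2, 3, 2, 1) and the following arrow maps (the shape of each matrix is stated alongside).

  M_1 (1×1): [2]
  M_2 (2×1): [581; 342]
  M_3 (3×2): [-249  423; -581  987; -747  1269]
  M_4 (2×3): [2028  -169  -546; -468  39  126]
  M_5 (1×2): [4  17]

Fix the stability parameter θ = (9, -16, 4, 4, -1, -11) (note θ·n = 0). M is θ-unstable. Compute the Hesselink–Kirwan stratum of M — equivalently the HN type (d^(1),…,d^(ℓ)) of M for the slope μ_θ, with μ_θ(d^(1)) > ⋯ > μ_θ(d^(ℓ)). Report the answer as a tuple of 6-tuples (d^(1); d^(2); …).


Via rank(M_{q-1}∘⋯∘M_p): M ≅ I[1,6], I[3,3], I[4,4]^2, I[5,5].
μ_θ-semistable layers: μ^(1)=4; μ^(2)=-1; μ^(3)=-7/2

((0, 0, 1, 2, 0, 0); (0, 0, 1, 1, 2, 1); (1, 1, 0, 0, 0, 0))


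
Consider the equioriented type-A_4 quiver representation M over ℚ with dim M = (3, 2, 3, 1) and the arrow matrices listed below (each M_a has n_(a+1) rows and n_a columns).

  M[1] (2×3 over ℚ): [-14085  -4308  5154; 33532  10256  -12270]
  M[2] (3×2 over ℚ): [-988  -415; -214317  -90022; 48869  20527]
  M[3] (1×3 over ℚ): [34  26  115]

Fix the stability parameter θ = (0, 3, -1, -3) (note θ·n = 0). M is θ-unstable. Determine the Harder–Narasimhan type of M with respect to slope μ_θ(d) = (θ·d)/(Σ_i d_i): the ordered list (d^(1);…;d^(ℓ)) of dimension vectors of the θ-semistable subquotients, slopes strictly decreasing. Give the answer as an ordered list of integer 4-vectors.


Interval decomposition of M: I[1,1], I[1,3], I[1,4], I[3,3].
HN type (ℓ=4): μ^(1)=1; μ^(2)=0; μ^(3)=-1/4; μ^(4)=-1

((0, 1, 1, 0); (2, 0, 0, 0); (1, 1, 1, 1); (0, 0, 1, 0))


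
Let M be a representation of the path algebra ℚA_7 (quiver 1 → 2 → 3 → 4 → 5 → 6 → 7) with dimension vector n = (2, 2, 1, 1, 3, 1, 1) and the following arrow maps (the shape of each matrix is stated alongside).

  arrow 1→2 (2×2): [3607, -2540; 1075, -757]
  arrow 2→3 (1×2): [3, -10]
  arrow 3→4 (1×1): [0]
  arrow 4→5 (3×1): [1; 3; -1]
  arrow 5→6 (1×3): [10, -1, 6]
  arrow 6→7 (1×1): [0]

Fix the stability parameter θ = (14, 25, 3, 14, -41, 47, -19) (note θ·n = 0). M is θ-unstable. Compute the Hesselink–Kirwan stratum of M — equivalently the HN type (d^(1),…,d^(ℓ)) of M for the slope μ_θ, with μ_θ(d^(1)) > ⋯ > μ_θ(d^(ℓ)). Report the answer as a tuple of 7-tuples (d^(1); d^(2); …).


Via rank(M_{q-1}∘⋯∘M_p): M ≅ I[1,2], I[1,3], I[4,6], I[5,5]^2, I[7,7].
μ_θ-semistable layers: μ^(1)=47; μ^(2)=25; μ^(3)=14; μ^(4)=-27/2; μ^(5)=-19; μ^(6)=-41

((0, 0, 0, 0, 0, 1, 0); (0, 1, 0, 0, 0, 0, 0); (2, 1, 1, 0, 0, 0, 0); (0, 0, 0, 1, 1, 0, 0); (0, 0, 0, 0, 0, 0, 1); (0, 0, 0, 0, 2, 0, 0))


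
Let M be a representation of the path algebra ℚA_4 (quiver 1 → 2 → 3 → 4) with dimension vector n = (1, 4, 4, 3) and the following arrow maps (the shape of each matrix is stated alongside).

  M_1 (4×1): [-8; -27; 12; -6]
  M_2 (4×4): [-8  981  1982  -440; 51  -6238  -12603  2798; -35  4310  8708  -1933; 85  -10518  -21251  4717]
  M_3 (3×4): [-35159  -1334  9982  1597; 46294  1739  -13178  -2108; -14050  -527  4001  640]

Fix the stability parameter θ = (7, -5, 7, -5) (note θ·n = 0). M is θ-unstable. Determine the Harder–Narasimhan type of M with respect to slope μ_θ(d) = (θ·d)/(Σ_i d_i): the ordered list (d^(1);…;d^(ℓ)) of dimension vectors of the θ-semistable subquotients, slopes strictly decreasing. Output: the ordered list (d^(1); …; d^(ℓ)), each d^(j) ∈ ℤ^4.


Interval decomposition of M: I[1,4], I[2,3], I[2,4]^2.
HN type (ℓ=3): μ^(1)=7; μ^(2)=1; μ^(3)=-5

((0, 0, 1, 0); (1, 1, 3, 3); (0, 3, 0, 0))
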